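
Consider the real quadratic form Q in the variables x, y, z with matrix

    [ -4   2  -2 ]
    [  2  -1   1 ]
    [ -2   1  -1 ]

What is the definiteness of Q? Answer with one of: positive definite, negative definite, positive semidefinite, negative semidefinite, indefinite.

negative semidefinite

Symmetric row and column elimination reduces A to a congruent diagonal form with pivots -4, 0, 0.
So there are 1 negative, 2 zero pivots.
Hence Q is negative semidefinite.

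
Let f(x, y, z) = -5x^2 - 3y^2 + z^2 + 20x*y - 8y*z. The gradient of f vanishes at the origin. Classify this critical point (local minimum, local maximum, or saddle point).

The Hessian at the origin is H = [[-10, 20, 0], [20, -6, -8], [0, -8, 2]].
Applying the same elementary operations to the rows and columns of H produces a congruent diagonal matrix with entries -10, 34, 2/17.
Counting signs: 2 positive, 1 negative.
H is indefinite, so the origin is a saddle point.

saddle point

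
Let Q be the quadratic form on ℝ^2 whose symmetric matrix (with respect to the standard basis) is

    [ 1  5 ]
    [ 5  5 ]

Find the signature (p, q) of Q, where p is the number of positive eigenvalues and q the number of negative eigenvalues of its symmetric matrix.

(1, 1)

Applying the same elementary operations to the rows and columns of A produces a congruent diagonal matrix with entries 1, -20.
So there are 1 positive, 1 negative pivots.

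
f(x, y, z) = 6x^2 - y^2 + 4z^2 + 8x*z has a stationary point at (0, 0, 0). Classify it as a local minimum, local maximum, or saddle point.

saddle point

The Hessian at the origin is H = [[12, 0, 8], [0, -2, 0], [8, 0, 8]].
Row-reducing H symmetrically gives the diagonal entries 12, -2, 8/3.
That gives 2 positive, 1 negative pivots.
H is indefinite, so the origin is a saddle point.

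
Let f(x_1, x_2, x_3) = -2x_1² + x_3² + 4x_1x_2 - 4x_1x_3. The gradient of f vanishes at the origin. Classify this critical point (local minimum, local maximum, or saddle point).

The Hessian at the origin is H = [[-4, 4, -4], [4, 0, 0], [-4, 0, 2]].
Symmetric row and column elimination reduces H to a congruent diagonal form with pivots -4, 4, 2.
So there are 2 positive, 1 negative pivots.
H is indefinite, so the origin is a saddle point.

saddle point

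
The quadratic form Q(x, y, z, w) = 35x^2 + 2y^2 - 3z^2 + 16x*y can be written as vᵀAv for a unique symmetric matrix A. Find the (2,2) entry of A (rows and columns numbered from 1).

The coefficient of y^2 in Q is 2, and that is exactly A[2,2].

2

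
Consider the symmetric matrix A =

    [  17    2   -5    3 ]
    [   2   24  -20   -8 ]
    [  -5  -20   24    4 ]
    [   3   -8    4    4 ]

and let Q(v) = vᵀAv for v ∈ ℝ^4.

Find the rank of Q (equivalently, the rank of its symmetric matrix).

Applying the same elementary operations to the rows and columns of A produces a congruent diagonal matrix with entries 17, 404/17, 674/101, -10/337.
Counting signs: 3 positive, 1 negative.
The rank is the number of nonzero pivots: 4.

4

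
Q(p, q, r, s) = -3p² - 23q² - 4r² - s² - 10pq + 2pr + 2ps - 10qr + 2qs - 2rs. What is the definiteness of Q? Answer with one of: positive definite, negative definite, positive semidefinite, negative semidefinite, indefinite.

The symmetric matrix is A = [[-3, -5, 1, 1], [-5, -23, -5, 1], [1, -5, -4, -1], [1, 1, -1, -1]].
Row-reducing A symmetrically gives the diagonal entries -3, -44/3, -7/11, -3/7.
That gives 4 negative pivots.
Hence Q is negative definite.

negative definite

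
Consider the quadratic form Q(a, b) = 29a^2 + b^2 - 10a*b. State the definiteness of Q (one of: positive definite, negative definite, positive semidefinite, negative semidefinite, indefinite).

positive definite

The symmetric matrix of Q is A = [[29, -5], [-5, 1]].
Leading principal minors: Δ_1 = 29, Δ_2 = 4.
All leading principal minors are positive, so by Sylvester's criterion Q is positive definite.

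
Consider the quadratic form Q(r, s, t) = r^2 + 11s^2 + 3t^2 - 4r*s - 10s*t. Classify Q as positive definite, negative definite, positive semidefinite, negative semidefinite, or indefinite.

The symmetric matrix is A = [[1, -2, 0], [-2, 11, -5], [0, -5, 3]].
Symmetric row and column elimination reduces A to a congruent diagonal form with pivots 1, 7, -4/7.
So there are 2 positive, 1 negative pivots.
Hence Q is indefinite.

indefinite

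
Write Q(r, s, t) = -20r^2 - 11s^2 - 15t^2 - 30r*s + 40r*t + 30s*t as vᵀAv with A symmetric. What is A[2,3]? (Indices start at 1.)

15

The coefficient of s·t in Q is 30. For a symmetric A this equals A[2,3] + A[3,2] = 2·A[2,3].
So A[2,3] = 30/2 = 15.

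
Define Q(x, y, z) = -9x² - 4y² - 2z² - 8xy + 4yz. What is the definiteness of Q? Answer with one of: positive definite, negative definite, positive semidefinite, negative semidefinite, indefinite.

negative definite

The symmetric matrix is A = [[-9, -4, 0], [-4, -4, 2], [0, 2, -2]].
Row-reducing A symmetrically gives the diagonal entries -9, -20/9, -1/5.
That gives 3 negative pivots.
Hence Q is negative definite.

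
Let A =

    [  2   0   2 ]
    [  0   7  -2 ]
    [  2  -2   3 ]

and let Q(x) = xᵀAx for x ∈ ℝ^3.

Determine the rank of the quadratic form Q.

Symmetric row and column elimination reduces A to a congruent diagonal form with pivots 2, 7, 3/7.
That gives 3 positive pivots.
The rank is the number of nonzero pivots: 3.

3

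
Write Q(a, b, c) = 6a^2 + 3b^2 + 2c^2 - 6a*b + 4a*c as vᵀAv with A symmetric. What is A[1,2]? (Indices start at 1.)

-3

The coefficient of a·b in Q is -6. For a symmetric A this equals A[1,2] + A[2,1] = 2·A[1,2].
So A[1,2] = -6/2 = -3.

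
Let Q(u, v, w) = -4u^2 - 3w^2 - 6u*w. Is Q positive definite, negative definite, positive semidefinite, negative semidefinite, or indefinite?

negative semidefinite

The associated matrix is A = [[-4, 0, -3], [0, 0, 0], [-3, 0, -3]].
Congruent diagonalization of A (simultaneous row and column reduction) yields pivots -4, 0, -3/4.
That gives 2 negative, 1 zero pivots.
Hence Q is negative semidefinite.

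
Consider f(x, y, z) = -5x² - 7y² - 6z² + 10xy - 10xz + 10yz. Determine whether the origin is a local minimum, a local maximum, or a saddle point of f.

The Hessian at the origin is H = [[-10, 10, -10], [10, -14, 10], [-10, 10, -12]].
An LDLᵀ factorisation of H has diagonal entries -10, -4, -2.
Counting signs: 3 negative.
H is negative definite, so the origin is a strict local maximum.

local maximum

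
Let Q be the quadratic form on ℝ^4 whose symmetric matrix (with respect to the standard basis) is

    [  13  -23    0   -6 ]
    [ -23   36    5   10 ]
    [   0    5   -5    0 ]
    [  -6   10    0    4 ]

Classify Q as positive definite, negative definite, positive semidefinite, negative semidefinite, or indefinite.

Congruent diagonalization of A (simultaneous row and column reduction) yields pivots 13, -61/13, 20/61, 0.
That gives 2 positive, 1 negative, 1 zero pivots.
Hence Q is indefinite.

indefinite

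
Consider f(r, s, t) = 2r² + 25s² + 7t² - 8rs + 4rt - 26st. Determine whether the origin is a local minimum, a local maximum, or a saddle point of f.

local minimum

The Hessian at the origin is H = [[4, -8, 4], [-8, 50, -26], [4, -26, 14]].
Symmetric row and column elimination reduces H to a congruent diagonal form with pivots 4, 34, 8/17.
So there are 3 positive pivots.
H is positive definite, so the origin is a strict local minimum.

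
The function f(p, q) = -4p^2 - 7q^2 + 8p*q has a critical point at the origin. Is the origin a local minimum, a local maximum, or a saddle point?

The Hessian at the origin is H = [[-8, 8], [8, -14]].
det H = -8·-14 − (8)² = 48 > 0 and H[1,1] = -8 < 0, so H is negative definite.
Therefore the origin is a local maximum.

local maximum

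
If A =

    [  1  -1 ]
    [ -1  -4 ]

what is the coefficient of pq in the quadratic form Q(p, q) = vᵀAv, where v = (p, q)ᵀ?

The coefficient of pq is A[1,2] + A[2,1] = 2·(-1) = -2.

-2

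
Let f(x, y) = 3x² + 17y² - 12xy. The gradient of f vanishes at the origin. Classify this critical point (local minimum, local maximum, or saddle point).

local minimum

The Hessian at the origin is H = [[6, -12], [-12, 34]].
det H = 6·34 − (-12)² = 60 > 0 and H[1,1] = 6 > 0, so H is positive definite.
Therefore the origin is a local minimum.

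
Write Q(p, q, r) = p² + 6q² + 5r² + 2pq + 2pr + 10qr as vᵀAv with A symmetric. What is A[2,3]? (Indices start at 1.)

The coefficient of q·r in Q is 10. For a symmetric A this equals A[2,3] + A[3,2] = 2·A[2,3].
So A[2,3] = 10/2 = 5.

5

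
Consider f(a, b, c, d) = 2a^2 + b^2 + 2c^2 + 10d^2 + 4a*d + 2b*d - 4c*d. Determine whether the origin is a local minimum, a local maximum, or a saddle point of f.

local minimum

The Hessian at the origin is H = [[4, 0, 0, 4], [0, 2, 0, 2], [0, 0, 4, -4], [4, 2, -4, 20]].
Applying the same elementary operations to the rows and columns of H produces a congruent diagonal matrix with entries 4, 2, 4, 10.
Counting signs: 4 positive.
H is positive definite, so the origin is a strict local minimum.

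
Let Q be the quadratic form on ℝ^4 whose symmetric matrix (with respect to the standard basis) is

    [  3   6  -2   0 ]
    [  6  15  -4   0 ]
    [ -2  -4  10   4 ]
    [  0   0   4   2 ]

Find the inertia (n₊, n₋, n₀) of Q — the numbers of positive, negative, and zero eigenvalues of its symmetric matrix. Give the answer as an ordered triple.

Symmetric row and column elimination reduces A to a congruent diagonal form with pivots 3, 3, 26/3, 2/13.
Counting signs: 4 positive.

(4, 0, 0)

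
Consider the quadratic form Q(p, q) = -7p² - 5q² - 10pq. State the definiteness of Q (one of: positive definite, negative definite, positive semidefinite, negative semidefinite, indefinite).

The symmetric matrix of Q is A = [[-7, -5], [-5, -5]].
Leading principal minors: Δ_1 = -7, Δ_2 = 10.
The signs alternate starting with Δ_1 < 0, so by Sylvester's criterion Q is negative definite.

negative definite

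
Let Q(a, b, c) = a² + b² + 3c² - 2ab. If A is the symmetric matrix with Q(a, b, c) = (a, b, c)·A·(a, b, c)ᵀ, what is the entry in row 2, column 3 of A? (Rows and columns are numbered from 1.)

The coefficient of b·c in Q is 0. For a symmetric A this equals A[2,3] + A[3,2] = 2·A[2,3].
So A[2,3] = 0/2 = 0.

0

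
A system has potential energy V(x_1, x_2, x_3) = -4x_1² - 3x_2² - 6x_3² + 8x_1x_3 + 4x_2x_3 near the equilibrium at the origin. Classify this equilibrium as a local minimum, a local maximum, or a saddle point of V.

local maximum

The Hessian at the origin is H = [[-8, 0, 8], [0, -6, 4], [8, 4, -12]].
Applying the same elementary operations to the rows and columns of H produces a congruent diagonal matrix with entries -8, -6, -4/3.
Counting signs: 3 negative.
H is negative definite, so the origin is a strict local maximum.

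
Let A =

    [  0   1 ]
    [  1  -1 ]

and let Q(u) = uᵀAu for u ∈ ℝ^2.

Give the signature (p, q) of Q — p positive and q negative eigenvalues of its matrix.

By Sylvester's law of inertia any congruent diagonalization of A has 1 positive, 1 negative and 0 zero entries.

(1, 1)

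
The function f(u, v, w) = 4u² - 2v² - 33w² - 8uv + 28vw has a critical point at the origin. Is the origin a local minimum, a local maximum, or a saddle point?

The Hessian at the origin is H = [[8, -8, 0], [-8, -4, 28], [0, 28, -66]].
Symmetric row and column elimination reduces H to a congruent diagonal form with pivots 8, -12, -2/3.
So there are 1 positive, 2 negative pivots.
H is indefinite, so the origin is a saddle point.

saddle point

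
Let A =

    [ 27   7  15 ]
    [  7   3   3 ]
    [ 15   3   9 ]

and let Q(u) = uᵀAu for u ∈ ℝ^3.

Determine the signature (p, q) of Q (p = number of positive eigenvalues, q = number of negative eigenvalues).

(2, 0)

Symmetric row and column elimination reduces A to a congruent diagonal form with pivots 27, 32/27, 0.
Counting signs: 2 positive, 1 zero.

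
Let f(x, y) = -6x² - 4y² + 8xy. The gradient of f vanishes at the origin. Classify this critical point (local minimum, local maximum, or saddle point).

The Hessian at the origin is H = [[-12, 8], [8, -8]].
det H = -12·-8 − (8)² = 32 > 0 and H[1,1] = -12 < 0, so H is negative definite.
Therefore the origin is a local maximum.

local maximum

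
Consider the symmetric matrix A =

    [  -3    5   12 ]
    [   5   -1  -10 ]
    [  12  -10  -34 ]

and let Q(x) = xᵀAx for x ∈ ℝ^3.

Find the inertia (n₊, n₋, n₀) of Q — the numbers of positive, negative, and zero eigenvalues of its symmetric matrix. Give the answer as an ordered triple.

Row-reducing A symmetrically gives the diagonal entries -3, 22/3, 4/11.
That gives 2 positive, 1 negative pivots.

(2, 1, 0)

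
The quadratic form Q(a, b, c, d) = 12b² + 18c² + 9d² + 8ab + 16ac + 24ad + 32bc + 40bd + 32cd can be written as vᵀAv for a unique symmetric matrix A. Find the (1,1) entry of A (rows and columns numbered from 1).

0

The coefficient of a² in Q is 0, and that is exactly A[1,1].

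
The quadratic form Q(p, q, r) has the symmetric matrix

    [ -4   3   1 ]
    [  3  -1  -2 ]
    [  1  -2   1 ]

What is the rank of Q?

Row-reducing A symmetrically gives the diagonal entries -4, 5/4, 0.
So there are 1 positive, 1 negative, 1 zero pivots.
The rank is the number of nonzero pivots: 2.

2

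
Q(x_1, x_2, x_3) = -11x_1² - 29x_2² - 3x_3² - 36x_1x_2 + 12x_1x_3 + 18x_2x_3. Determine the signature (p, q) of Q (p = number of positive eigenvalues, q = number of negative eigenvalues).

Write A = [[-11, -18, 6], [-18, -29, 9], [6, 9, -3]].
Congruent diagonalization of A (simultaneous row and column reduction) yields pivots -11, 5/11, -6/5.
Counting signs: 1 positive, 2 negative.

(1, 2)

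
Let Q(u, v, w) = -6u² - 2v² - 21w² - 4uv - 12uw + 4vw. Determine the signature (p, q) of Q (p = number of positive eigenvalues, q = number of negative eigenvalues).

(0, 3)

The associated matrix is A = [[-6, -2, -6], [-2, -2, 2], [-6, 2, -21]].
Applying the same elementary operations to the rows and columns of A produces a congruent diagonal matrix with entries -6, -4/3, -3.
That gives 3 negative pivots.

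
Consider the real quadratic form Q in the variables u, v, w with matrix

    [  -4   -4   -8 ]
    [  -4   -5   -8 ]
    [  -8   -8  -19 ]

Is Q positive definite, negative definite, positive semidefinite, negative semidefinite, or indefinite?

Leading principal minors: Δ_1 = -4, Δ_2 = 4, Δ_3 = -12.
The signs alternate starting with Δ_1 < 0, so by Sylvester's criterion Q is negative definite.

negative definite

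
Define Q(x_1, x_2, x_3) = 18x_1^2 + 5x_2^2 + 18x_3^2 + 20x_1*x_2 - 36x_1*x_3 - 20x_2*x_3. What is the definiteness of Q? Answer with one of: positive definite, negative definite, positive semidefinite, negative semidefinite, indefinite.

indefinite

Write A = [[18, 10, -18], [10, 5, -10], [-18, -10, 18]].
Congruent diagonalization of A (simultaneous row and column reduction) yields pivots 18, -5/9, 0.
That gives 1 positive, 1 negative, 1 zero pivots.
Hence Q is indefinite.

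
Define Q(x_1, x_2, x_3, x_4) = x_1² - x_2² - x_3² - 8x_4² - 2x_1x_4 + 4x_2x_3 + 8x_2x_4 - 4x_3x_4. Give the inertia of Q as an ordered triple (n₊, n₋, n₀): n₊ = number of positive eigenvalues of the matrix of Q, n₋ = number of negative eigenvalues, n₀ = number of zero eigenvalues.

(2, 2, 0)

The symmetric matrix is A = [[1, 0, 0, -1], [0, -1, 2, 4], [0, 2, -1, -2], [-1, 4, -2, -8]].
Applying the same elementary operations to the rows and columns of A produces a congruent diagonal matrix with entries 1, -1, 3, -5.
That gives 2 positive, 2 negative pivots.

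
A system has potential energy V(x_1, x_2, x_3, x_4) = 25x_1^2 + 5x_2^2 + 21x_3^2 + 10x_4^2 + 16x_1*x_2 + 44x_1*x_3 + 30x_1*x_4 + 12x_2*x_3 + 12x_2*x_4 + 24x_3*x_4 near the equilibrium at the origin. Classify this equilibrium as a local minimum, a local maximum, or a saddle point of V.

The Hessian at the origin is H = [[50, 16, 44, 30], [16, 10, 12, 12], [44, 12, 42, 24], [30, 12, 24, 20]].
Symmetric row and column elimination reduces H to a congruent diagonal form with pivots 50, 122/25, 146/61, 2/73.
Counting signs: 4 positive.
H is positive definite, so the origin is a strict local minimum.

local minimum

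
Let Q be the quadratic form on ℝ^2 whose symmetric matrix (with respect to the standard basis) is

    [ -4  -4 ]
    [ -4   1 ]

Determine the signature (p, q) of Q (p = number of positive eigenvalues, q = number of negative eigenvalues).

(1, 1)

Row-reducing A symmetrically gives the diagonal entries -4, 5.
So there are 1 positive, 1 negative pivots.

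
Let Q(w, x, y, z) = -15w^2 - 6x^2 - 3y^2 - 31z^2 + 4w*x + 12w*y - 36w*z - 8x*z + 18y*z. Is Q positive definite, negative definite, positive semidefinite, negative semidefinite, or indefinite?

The symmetric matrix of Q is A = [[-15, 2, 6, -18], [2, -6, 0, -4], [6, 0, -3, 9], [-18, -4, 9, -31]].
Leading principal minors: Δ_1 = -15, Δ_2 = 86, Δ_3 = -42, Δ_4 = 24.
The signs alternate starting with Δ_1 < 0, so by Sylvester's criterion Q is negative definite.

negative definite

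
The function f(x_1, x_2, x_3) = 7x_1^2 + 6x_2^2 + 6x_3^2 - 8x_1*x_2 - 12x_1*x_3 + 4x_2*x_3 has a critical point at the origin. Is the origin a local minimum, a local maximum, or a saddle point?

The Hessian at the origin is H = [[14, -8, -12], [-8, 12, 4], [-12, 4, 12]].
Applying the same elementary operations to the rows and columns of H produces a congruent diagonal matrix with entries 14, 52/7, 8/13.
That gives 3 positive pivots.
H is positive definite, so the origin is a strict local minimum.

local minimum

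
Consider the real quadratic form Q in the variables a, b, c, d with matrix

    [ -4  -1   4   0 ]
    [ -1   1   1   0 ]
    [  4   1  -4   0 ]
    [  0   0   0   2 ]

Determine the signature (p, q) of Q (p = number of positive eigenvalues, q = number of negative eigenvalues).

Row-reducing A symmetrically gives the diagonal entries -4, 5/4, 0, 2.
So there are 2 positive, 1 negative, 1 zero pivots.

(2, 1)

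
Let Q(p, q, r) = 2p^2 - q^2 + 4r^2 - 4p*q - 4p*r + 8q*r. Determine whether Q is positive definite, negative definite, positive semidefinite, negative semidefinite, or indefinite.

Write A = [[2, -2, -2], [-2, -1, 4], [-2, 4, 4]].
Congruent diagonalization of A (simultaneous row and column reduction) yields pivots 2, -3, 10/3.
Counting signs: 2 positive, 1 negative.
Hence Q is indefinite.

indefinite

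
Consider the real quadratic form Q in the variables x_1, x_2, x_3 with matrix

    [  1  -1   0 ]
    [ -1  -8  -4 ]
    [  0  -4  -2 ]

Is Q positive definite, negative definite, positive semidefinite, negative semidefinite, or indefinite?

indefinite

Applying the same elementary operations to the rows and columns of A produces a congruent diagonal matrix with entries 1, -9, -2/9.
That gives 1 positive, 2 negative pivots.
Hence Q is indefinite.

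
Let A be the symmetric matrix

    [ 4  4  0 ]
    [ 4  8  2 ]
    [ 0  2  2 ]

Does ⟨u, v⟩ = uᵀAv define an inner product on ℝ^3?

Leading principal minors: Δ_1 = 4, Δ_2 = 16, Δ_3 = 16.
All leading principal minors are positive, so by Sylvester's criterion Q is positive definite.
⟨·,·⟩ is an inner product exactly when A is positive definite.

yes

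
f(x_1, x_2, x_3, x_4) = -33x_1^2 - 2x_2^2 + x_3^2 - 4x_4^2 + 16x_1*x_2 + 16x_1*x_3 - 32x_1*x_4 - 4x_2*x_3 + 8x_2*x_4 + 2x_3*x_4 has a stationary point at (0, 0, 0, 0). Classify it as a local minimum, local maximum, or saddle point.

The Hessian at the origin is H = [[-66, 16, 16, -32], [16, -4, -4, 8], [16, -4, 2, 2], [-32, 8, 2, -8]].
Applying the same elementary operations to the rows and columns of H produces a congruent diagonal matrix with entries -66, -4/33, 6, 2.
That gives 2 positive, 2 negative pivots.
H is indefinite, so the origin is a saddle point.

saddle point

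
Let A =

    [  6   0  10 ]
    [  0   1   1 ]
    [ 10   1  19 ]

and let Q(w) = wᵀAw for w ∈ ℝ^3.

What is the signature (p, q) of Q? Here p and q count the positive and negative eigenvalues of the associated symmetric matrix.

Applying the same elementary operations to the rows and columns of A produces a congruent diagonal matrix with entries 6, 1, 4/3.
So there are 3 positive pivots.

(3, 0)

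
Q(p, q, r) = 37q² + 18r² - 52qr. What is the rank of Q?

2

Write A = [[0, 0, 0], [0, 37, -26], [0, -26, 18]].
Symmetric row and column elimination reduces A to a congruent diagonal form with pivots 0, 37, -10/37.
So there are 1 positive, 1 negative, 1 zero pivots.
The rank is the number of nonzero pivots: 2.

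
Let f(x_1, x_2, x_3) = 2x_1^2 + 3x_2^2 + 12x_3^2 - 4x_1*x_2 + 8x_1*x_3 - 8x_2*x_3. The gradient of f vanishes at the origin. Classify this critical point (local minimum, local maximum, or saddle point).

local minimum

The Hessian at the origin is H = [[4, -4, 8], [-4, 6, -8], [8, -8, 24]].
Applying the same elementary operations to the rows and columns of H produces a congruent diagonal matrix with entries 4, 2, 8.
That gives 3 positive pivots.
H is positive definite, so the origin is a strict local minimum.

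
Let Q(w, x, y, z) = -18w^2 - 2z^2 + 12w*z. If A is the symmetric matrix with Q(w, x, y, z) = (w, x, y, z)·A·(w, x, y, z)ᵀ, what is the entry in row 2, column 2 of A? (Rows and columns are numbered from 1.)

0

The coefficient of x^2 in Q is 0, and that is exactly A[2,2].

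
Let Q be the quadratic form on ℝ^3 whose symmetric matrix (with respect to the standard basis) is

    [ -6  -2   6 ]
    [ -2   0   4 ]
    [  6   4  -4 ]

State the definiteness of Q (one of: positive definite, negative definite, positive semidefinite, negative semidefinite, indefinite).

indefinite

Applying the same elementary operations to the rows and columns of A produces a congruent diagonal matrix with entries -6, 2/3, -4.
That gives 1 positive, 2 negative pivots.
Hence Q is indefinite.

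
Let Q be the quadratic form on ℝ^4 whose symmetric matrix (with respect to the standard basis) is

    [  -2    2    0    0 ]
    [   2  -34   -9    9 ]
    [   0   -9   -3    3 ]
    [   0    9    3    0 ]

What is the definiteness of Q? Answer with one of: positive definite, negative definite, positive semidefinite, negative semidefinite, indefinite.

Symmetric row and column elimination reduces A to a congruent diagonal form with pivots -2, -32, -15/32, 3.
So there are 1 positive, 3 negative pivots.
Hence Q is indefinite.

indefinite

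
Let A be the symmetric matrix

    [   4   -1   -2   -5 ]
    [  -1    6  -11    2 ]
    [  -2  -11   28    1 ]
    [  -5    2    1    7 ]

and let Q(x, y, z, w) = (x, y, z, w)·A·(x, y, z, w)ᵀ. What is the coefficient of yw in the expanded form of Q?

4

The coefficient of yw is A[2,4] + A[4,2] = 2·2 = 4.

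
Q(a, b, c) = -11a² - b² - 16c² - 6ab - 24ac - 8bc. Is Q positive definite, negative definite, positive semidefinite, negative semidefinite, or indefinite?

negative semidefinite

Write A = [[-11, -3, -12], [-3, -1, -4], [-12, -4, -16]].
Symmetric row and column elimination reduces A to a congruent diagonal form with pivots -11, -2/11, 0.
That gives 2 negative, 1 zero pivots.
Hence Q is negative semidefinite.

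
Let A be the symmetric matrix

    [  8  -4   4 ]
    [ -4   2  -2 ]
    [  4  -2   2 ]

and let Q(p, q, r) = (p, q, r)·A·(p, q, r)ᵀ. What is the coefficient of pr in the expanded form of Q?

8

The coefficient of pr is A[1,3] + A[3,1] = 2·4 = 8.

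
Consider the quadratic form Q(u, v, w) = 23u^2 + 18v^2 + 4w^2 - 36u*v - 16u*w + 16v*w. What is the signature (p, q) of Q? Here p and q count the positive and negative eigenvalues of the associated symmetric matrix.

(3, 0)

Write A = [[23, -18, -8], [-18, 18, 8], [-8, 8, 4]].
Applying the same elementary operations to the rows and columns of A produces a congruent diagonal matrix with entries 23, 90/23, 4/9.
That gives 3 positive pivots.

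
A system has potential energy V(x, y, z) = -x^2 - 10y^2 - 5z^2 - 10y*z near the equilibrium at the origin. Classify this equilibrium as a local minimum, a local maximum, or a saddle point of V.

local maximum

The Hessian at the origin is H = [[-2, 0, 0], [0, -20, -10], [0, -10, -10]].
Symmetric row and column elimination reduces H to a congruent diagonal form with pivots -2, -20, -5.
So there are 3 negative pivots.
H is negative definite, so the origin is a strict local maximum.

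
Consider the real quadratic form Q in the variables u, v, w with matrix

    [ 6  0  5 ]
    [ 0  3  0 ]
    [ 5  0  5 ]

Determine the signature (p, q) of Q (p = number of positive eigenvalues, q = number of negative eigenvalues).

(3, 0)

Applying the same elementary operations to the rows and columns of A produces a congruent diagonal matrix with entries 6, 3, 5/6.
That gives 3 positive pivots.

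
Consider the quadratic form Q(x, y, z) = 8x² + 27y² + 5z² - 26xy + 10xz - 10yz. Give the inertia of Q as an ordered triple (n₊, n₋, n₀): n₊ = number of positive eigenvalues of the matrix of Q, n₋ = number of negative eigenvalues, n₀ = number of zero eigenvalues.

The symmetric matrix is A = [[8, -13, 5], [-13, 27, -5], [5, -5, 5]].
Applying the same elementary operations to the rows and columns of A produces a congruent diagonal matrix with entries 8, 47/8, 10/47.
So there are 3 positive pivots.

(3, 0, 0)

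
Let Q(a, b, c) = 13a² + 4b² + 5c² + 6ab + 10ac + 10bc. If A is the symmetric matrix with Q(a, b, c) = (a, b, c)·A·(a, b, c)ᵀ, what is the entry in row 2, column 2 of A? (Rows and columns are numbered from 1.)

4

The coefficient of b² in Q is 4, and that is exactly A[2,2].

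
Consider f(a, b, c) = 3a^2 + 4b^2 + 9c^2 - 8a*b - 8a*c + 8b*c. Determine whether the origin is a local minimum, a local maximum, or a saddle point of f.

saddle point

The Hessian at the origin is H = [[6, -8, -8], [-8, 8, 8], [-8, 8, 18]].
Symmetric row and column elimination reduces H to a congruent diagonal form with pivots 6, -8/3, 10.
That gives 2 positive, 1 negative pivots.
H is indefinite, so the origin is a saddle point.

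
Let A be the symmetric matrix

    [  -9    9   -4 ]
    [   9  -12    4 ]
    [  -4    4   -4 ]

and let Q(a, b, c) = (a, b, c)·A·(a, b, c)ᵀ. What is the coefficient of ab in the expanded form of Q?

18

The coefficient of ab is A[1,2] + A[2,1] = 2·9 = 18.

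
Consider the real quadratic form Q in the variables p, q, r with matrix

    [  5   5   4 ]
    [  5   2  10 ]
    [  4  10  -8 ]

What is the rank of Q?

3

Symmetric row and column elimination reduces A to a congruent diagonal form with pivots 5, -3, 4/5.
Counting signs: 2 positive, 1 negative.
The rank is the number of nonzero pivots: 3.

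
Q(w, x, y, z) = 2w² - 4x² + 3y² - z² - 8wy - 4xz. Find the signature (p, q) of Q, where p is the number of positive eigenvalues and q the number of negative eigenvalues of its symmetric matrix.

The symmetric matrix is A = [[2, 0, -4, 0], [0, -4, 0, -2], [-4, 0, 3, 0], [0, -2, 0, -1]].
Congruent diagonalization of A (simultaneous row and column reduction) yields pivots 2, -4, -5, 0.
Counting signs: 1 positive, 2 negative, 1 zero.

(1, 2)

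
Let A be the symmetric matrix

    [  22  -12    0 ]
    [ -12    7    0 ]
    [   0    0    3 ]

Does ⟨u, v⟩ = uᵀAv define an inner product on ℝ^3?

Leading principal minors: Δ_1 = 22, Δ_2 = 10, Δ_3 = 30.
All leading principal minors are positive, so by Sylvester's criterion Q is positive definite.
⟨·,·⟩ is an inner product exactly when A is positive definite.

yes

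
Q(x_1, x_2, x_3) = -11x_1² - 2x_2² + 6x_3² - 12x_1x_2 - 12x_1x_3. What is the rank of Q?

3

Write A = [[-11, -6, -6], [-6, -2, 0], [-6, 0, 6]].
An LDLᵀ factorisation of A has diagonal entries -11, 14/11, 6/7.
That gives 2 positive, 1 negative pivots.
The rank is the number of nonzero pivots: 3.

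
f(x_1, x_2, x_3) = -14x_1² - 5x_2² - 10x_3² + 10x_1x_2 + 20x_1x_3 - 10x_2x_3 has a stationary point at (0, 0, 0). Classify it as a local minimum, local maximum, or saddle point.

local maximum

The Hessian at the origin is H = [[-28, 10, 20], [10, -10, -10], [20, -10, -20]].
Applying the same elementary operations to the rows and columns of H produces a congruent diagonal matrix with entries -28, -45/7, -40/9.
So there are 3 negative pivots.
H is negative definite, so the origin is a strict local maximum.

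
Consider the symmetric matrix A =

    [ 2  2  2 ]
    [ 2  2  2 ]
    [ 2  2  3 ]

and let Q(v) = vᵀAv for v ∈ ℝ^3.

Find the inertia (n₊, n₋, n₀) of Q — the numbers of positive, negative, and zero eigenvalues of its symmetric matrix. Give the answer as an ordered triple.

Congruent diagonalization of A (simultaneous row and column reduction) yields pivots 2, 0, 1.
So there are 2 positive, 1 zero pivots.

(2, 0, 1)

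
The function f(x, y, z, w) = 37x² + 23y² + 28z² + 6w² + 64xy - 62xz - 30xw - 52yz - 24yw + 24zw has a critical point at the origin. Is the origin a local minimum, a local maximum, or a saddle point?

The Hessian at the origin is H = [[74, 64, -62, -30], [64, 46, -52, -24], [-62, -52, 56, 24], [-30, -24, 24, 12]].
An LDLᵀ factorisation of H has diagonal entries 74, -346/37, 750/173, 12/125.
Counting signs: 3 positive, 1 negative.
H is indefinite, so the origin is a saddle point.

saddle point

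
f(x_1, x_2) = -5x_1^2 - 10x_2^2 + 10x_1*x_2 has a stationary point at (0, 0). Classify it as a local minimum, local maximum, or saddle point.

local maximum

The Hessian at the origin is H = [[-10, 10], [10, -20]].
det H = -10·-20 − (10)² = 100 > 0 and H[1,1] = -10 < 0, so H is negative definite.
Therefore the origin is a local maximum.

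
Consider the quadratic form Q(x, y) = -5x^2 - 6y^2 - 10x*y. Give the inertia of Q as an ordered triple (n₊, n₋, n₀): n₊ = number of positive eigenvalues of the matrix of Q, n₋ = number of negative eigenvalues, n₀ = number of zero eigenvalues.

(0, 2, 0)

The symmetric matrix is A = [[-5, -5], [-5, -6]].
Congruent diagonalization of A (simultaneous row and column reduction) yields pivots -5, -1.
Counting signs: 2 negative.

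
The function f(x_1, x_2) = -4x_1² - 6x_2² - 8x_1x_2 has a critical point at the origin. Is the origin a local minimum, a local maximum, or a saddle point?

local maximum

The Hessian at the origin is H = [[-8, -8], [-8, -12]].
det H = -8·-12 − (-8)² = 32 > 0 and H[1,1] = -8 < 0, so H is negative definite.
Therefore the origin is a local maximum.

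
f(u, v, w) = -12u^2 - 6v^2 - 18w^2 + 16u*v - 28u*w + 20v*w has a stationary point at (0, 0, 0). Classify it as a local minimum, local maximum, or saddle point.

The Hessian at the origin is H = [[-24, 16, -28], [16, -12, 20], [-28, 20, -36]].
Row-reducing H symmetrically gives the diagonal entries -24, -4/3, -2.
Counting signs: 3 negative.
H is negative definite, so the origin is a strict local maximum.

local maximum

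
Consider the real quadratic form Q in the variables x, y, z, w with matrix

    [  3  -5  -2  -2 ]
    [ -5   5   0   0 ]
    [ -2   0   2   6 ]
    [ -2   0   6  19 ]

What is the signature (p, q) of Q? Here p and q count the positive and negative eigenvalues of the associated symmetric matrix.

(3, 1)

Symmetric row and column elimination reduces A to a congruent diagonal form with pivots 3, -10/3, 4, 5.
So there are 3 positive, 1 negative pivots.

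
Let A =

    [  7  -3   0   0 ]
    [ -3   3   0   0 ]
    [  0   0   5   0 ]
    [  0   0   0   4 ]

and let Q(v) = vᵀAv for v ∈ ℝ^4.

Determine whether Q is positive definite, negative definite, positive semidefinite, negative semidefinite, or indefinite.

Leading principal minors: Δ_1 = 7, Δ_2 = 12, Δ_3 = 60, Δ_4 = 240.
All leading principal minors are positive, so by Sylvester's criterion Q is positive definite.

positive definite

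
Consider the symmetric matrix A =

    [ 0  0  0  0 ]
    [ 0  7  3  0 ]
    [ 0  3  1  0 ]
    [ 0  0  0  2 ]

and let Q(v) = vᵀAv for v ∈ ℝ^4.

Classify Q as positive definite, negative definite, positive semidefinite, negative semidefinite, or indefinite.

Symmetric row and column elimination reduces A to a congruent diagonal form with pivots 0, 7, -2/7, 2.
So there are 2 positive, 1 negative, 1 zero pivots.
Hence Q is indefinite.

indefinite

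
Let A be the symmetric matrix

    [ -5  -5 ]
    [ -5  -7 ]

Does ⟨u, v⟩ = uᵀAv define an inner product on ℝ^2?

no

Leading principal minors: Δ_1 = -5, Δ_2 = 10.
The signs alternate starting with Δ_1 < 0, so by Sylvester's criterion Q is negative definite.
⟨·,·⟩ is an inner product exactly when A is positive definite.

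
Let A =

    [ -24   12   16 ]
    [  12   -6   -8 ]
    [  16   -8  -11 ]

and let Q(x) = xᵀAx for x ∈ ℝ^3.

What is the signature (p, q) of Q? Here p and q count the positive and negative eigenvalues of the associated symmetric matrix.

(0, 2)

Applying the same elementary operations to the rows and columns of A produces a congruent diagonal matrix with entries -24, 0, -1/3.
That gives 2 negative, 1 zero pivots.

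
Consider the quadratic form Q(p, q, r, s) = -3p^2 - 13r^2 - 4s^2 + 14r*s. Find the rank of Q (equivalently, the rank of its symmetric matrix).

The symmetric matrix is A = [[-3, 0, 0, 0], [0, 0, 0, 0], [0, 0, -13, 7], [0, 0, 7, -4]].
Congruent diagonalization of A (simultaneous row and column reduction) yields pivots -3, 0, -13, -3/13.
That gives 3 negative, 1 zero pivots.
The rank is the number of nonzero pivots: 3.

3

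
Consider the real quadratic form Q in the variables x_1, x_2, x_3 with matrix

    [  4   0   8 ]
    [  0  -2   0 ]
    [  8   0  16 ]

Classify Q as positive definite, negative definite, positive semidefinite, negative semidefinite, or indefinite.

Congruent diagonalization of A (simultaneous row and column reduction) yields pivots 4, -2, 0.
Counting signs: 1 positive, 1 negative, 1 zero.
Hence Q is indefinite.

indefinite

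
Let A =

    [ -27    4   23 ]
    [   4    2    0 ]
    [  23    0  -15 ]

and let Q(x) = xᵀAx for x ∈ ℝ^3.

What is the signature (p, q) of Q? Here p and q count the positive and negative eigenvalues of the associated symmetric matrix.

Congruent diagonalization of A (simultaneous row and column reduction) yields pivots -27, 70/27, 4/35.
So there are 2 positive, 1 negative pivots.

(2, 1)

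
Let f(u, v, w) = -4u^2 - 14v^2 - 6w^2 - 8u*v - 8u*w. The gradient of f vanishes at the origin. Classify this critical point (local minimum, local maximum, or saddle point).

The Hessian at the origin is H = [[-8, -8, -8], [-8, -28, 0], [-8, 0, -12]].
Applying the same elementary operations to the rows and columns of H produces a congruent diagonal matrix with entries -8, -20, -4/5.
That gives 3 negative pivots.
H is negative definite, so the origin is a strict local maximum.

local maximum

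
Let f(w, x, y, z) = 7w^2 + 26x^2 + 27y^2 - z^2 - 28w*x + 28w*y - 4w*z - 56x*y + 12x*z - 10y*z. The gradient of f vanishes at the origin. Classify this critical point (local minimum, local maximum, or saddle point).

saddle point

The Hessian at the origin is H = [[14, -28, 28, -4], [-28, 52, -56, 12], [28, -56, 54, -10], [-4, 12, -10, -2]].
An LDLᵀ factorisation of H has diagonal entries 14, -4, -2, 20/7.
That gives 2 positive, 2 negative pivots.
H is indefinite, so the origin is a saddle point.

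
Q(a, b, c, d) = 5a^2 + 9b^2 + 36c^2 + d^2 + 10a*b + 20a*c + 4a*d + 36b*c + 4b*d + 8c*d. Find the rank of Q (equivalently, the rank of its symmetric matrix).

The associated matrix is A = [[5, 5, 10, 2], [5, 9, 18, 2], [10, 18, 36, 4], [2, 2, 4, 1]].
Applying the same elementary operations to the rows and columns of A produces a congruent diagonal matrix with entries 5, 4, 0, 1/5.
Counting signs: 3 positive, 1 zero.
The rank is the number of nonzero pivots: 3.

3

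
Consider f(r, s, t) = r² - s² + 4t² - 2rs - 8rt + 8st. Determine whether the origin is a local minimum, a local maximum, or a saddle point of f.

The Hessian at the origin is H = [[2, -2, -8], [-2, -2, 8], [-8, 8, 8]].
An LDLᵀ factorisation of H has diagonal entries 2, -4, -24.
Counting signs: 1 positive, 2 negative.
H is indefinite, so the origin is a saddle point.

saddle point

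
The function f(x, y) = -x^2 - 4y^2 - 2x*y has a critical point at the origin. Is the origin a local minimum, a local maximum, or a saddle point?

local maximum

The Hessian at the origin is H = [[-2, -2], [-2, -8]].
det H = -2·-8 − (-2)² = 12 > 0 and H[1,1] = -2 < 0, so H is negative definite.
Therefore the origin is a local maximum.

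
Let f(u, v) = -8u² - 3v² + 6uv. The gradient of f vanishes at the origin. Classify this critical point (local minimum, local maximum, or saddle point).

local maximum

The Hessian at the origin is H = [[-16, 6], [6, -6]].
det H = -16·-6 − (6)² = 60 > 0 and H[1,1] = -16 < 0, so H is negative definite.
Therefore the origin is a local maximum.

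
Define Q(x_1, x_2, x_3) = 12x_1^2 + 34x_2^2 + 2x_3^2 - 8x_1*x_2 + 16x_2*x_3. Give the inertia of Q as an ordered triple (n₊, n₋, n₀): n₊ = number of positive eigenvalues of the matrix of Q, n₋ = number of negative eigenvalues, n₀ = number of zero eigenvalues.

The associated matrix is A = [[12, -4, 0], [-4, 34, 8], [0, 8, 2]].
An LDLᵀ factorisation of A has diagonal entries 12, 98/3, 2/49.
Counting signs: 3 positive.

(3, 0, 0)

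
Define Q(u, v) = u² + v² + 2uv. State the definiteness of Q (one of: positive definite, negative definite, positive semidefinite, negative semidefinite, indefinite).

positive semidefinite

The symmetric matrix is A = [[1, 1], [1, 1]].
Symmetric row and column elimination reduces A to a congruent diagonal form with pivots 1, 0.
That gives 1 positive, 1 zero pivots.
Hence Q is positive semidefinite.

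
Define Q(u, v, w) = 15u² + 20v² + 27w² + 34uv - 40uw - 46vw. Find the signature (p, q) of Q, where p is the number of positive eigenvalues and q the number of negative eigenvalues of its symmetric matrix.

(3, 0)

Write A = [[15, 17, -20], [17, 20, -23], [-20, -23, 27]].
Symmetric row and column elimination reduces A to a congruent diagonal form with pivots 15, 11/15, 2/11.
Counting signs: 3 positive.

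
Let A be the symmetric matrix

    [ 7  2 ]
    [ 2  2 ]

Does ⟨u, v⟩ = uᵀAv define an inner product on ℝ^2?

For the 2×2 matrix [[7, 2], [2, 2]]: det = 7·2 − (2)² = 10, trace = 9.
det > 0 so both eigenvalues share the sign of the trace; trace = 9 > 0 ⇒ both positive.
⟨·,·⟩ is an inner product exactly when A is positive definite.

yes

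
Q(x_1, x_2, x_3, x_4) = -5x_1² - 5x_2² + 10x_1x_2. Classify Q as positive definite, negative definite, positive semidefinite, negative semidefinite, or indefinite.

negative semidefinite

The symmetric matrix is A = [[-5, 5, 0, 0], [5, -5, 0, 0], [0, 0, 0, 0], [0, 0, 0, 0]].
Row-reducing A symmetrically gives the diagonal entries -5, 0, 0, 0.
So there are 1 negative, 3 zero pivots.
Hence Q is negative semidefinite.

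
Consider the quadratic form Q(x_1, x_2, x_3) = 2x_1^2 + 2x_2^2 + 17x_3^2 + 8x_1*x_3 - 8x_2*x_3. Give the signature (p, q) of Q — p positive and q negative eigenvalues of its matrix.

(3, 0)

The associated matrix is A = [[2, 0, 4], [0, 2, -4], [4, -4, 17]].
Congruent diagonalization of A (simultaneous row and column reduction) yields pivots 2, 2, 1.
So there are 3 positive pivots.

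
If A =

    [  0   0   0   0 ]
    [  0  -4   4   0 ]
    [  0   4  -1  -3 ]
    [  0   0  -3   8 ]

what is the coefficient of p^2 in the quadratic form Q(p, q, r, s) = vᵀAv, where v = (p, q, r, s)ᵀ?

The coefficient of p^2 is the diagonal entry A[1,1] = 0.

0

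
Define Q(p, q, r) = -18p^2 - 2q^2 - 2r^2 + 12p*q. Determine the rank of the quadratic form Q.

Write A = [[-18, 6, 0], [6, -2, 0], [0, 0, -2]].
Congruent diagonalization of A (simultaneous row and column reduction) yields pivots -18, 0, -2.
So there are 2 negative, 1 zero pivots.
The rank is the number of nonzero pivots: 2.

2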